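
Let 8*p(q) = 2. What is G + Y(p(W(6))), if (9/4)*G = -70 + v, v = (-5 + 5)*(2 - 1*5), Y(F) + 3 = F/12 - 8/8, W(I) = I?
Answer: -5053/144 ≈ -35.090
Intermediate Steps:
p(q) = ¼ (p(q) = (⅛)*2 = ¼)
Y(F) = -4 + F/12 (Y(F) = -3 + (F/12 - 8/8) = -3 + (F*(1/12) - 8*⅛) = -3 + (F/12 - 1) = -3 + (-1 + F/12) = -4 + F/12)
v = 0 (v = 0*(2 - 5) = 0*(-3) = 0)
G = -280/9 (G = 4*(-70 + 0)/9 = (4/9)*(-70) = -280/9 ≈ -31.111)
G + Y(p(W(6))) = -280/9 + (-4 + (1/12)*(¼)) = -280/9 + (-4 + 1/48) = -280/9 - 191/48 = -5053/144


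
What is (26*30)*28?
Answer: 21840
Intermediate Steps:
(26*30)*28 = 780*28 = 21840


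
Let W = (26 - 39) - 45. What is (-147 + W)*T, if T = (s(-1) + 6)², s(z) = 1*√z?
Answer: -7175 - 2460*I ≈ -7175.0 - 2460.0*I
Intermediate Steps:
s(z) = √z
W = -58 (W = -13 - 45 = -58)
T = (6 + I)² (T = (√(-1) + 6)² = (I + 6)² = (6 + I)² ≈ 35.0 + 12.0*I)
(-147 + W)*T = (-147 - 58)*(6 + I)² = -205*(6 + I)²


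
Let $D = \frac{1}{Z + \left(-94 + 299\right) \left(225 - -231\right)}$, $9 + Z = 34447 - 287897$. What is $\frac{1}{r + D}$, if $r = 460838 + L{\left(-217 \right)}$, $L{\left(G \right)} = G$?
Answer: $\frac{159979}{73689686958} \approx 2.171 \cdot 10^{-6}$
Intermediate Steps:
$Z = -253459$ ($Z = -9 + \left(34447 - 287897\right) = -9 - 253450 = -253459$)
$r = 460621$ ($r = 460838 - 217 = 460621$)
$D = - \frac{1}{159979}$ ($D = \frac{1}{-253459 + \left(-94 + 299\right) \left(225 - -231\right)} = \frac{1}{-253459 + 205 \left(225 + 231\right)} = \frac{1}{-253459 + 205 \cdot 456} = \frac{1}{-253459 + 93480} = \frac{1}{-159979} = - \frac{1}{159979} \approx -6.2508 \cdot 10^{-6}$)
$\frac{1}{r + D} = \frac{1}{460621 - \frac{1}{159979}} = \frac{1}{\frac{73689686958}{159979}} = \frac{159979}{73689686958}$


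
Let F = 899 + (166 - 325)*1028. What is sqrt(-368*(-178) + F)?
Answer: I*sqrt(97049) ≈ 311.53*I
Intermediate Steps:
F = -162553 (F = 899 - 159*1028 = 899 - 163452 = -162553)
sqrt(-368*(-178) + F) = sqrt(-368*(-178) - 162553) = sqrt(65504 - 162553) = sqrt(-97049) = I*sqrt(97049)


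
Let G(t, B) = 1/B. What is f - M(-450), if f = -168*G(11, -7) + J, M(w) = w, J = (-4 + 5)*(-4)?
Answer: 470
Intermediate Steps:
J = -4 (J = 1*(-4) = -4)
f = 20 (f = -168/(-7) - 4 = -168*(-1/7) - 4 = 24 - 4 = 20)
f - M(-450) = 20 - 1*(-450) = 20 + 450 = 470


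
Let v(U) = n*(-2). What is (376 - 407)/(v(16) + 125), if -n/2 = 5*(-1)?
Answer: -31/105 ≈ -0.29524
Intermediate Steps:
n = 10 (n = -10*(-1) = -2*(-5) = 10)
v(U) = -20 (v(U) = 10*(-2) = -20)
(376 - 407)/(v(16) + 125) = (376 - 407)/(-20 + 125) = -31/105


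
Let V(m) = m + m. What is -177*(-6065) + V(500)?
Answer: 1074505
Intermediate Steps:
V(m) = 2*m
-177*(-6065) + V(500) = -177*(-6065) + 2*500 = 1073505 + 1000 = 1074505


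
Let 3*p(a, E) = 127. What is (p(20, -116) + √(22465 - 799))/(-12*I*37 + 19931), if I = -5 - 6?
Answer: 127/74445 + √21666/24815 ≈ 0.0076376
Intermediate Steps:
p(a, E) = 127/3 (p(a, E) = (⅓)*127 = 127/3)
I = -11
(p(20, -116) + √(22465 - 799))/(-12*I*37 + 19931) = (127/3 + √(22465 - 799))/(-12*(-11)*37 + 19931) = (127/3 + √21666)/(132*37 + 19931) = (127/3 + √21666)/(4884 + 19931) = (127/3 + √21666)/24815 = (127/3 + √21666)*(1/24815) = 127/74445 + √21666/24815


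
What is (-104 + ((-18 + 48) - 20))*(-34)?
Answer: 3196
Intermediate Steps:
(-104 + ((-18 + 48) - 20))*(-34) = (-104 + (30 - 20))*(-34) = (-104 + 10)*(-34) = -94*(-34) = 3196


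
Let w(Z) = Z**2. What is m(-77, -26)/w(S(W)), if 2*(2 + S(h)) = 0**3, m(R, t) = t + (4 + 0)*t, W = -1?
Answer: -65/2 ≈ -32.500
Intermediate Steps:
m(R, t) = 5*t (m(R, t) = t + 4*t = 5*t)
S(h) = -2 (S(h) = -2 + (1/2)*0**3 = -2 + (1/2)*0 = -2 + 0 = -2)
m(-77, -26)/w(S(W)) = (5*(-26))/((-2)**2) = -130/4 = -130*1/4 = -65/2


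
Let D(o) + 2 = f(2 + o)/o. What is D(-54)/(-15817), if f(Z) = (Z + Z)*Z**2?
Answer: -140554/427059 ≈ -0.32912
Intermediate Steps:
f(Z) = 2*Z**3 (f(Z) = (2*Z)*Z**2 = 2*Z**3)
D(o) = -2 + 2*(2 + o)**3/o (D(o) = -2 + (2*(2 + o)**3)/o = -2 + 2*(2 + o)**3/o)
D(-54)/(-15817) = (-2 + 2*(2 - 54)**3/(-54))/(-15817) = (-2 + 2*(-1/54)*(-52)**3)*(-1/15817) = (-2 + 2*(-1/54)*(-140608))*(-1/15817) = (-2 + 140608/27)*(-1/15817) = (140554/27)*(-1/15817) = -140554/427059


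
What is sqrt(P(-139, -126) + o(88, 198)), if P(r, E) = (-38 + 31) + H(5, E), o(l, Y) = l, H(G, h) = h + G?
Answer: 2*I*sqrt(10) ≈ 6.3246*I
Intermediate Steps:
H(G, h) = G + h
P(r, E) = -2 + E (P(r, E) = (-38 + 31) + (5 + E) = -7 + (5 + E) = -2 + E)
sqrt(P(-139, -126) + o(88, 198)) = sqrt((-2 - 126) + 88) = sqrt(-128 + 88) = sqrt(-40) = 2*I*sqrt(10)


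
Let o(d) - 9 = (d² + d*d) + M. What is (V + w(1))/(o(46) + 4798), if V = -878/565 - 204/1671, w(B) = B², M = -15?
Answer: -212761/2839897920 ≈ -7.4918e-5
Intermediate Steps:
o(d) = -6 + 2*d² (o(d) = 9 + ((d² + d*d) - 15) = 9 + ((d² + d²) - 15) = 9 + (2*d² - 15) = 9 + (-15 + 2*d²) = -6 + 2*d²)
V = -527466/314705 (V = -878*1/565 - 204*1/1671 = -878/565 - 68/557 = -527466/314705 ≈ -1.6761)
(V + w(1))/(o(46) + 4798) = (-527466/314705 + 1²)/((-6 + 2*46²) + 4798) = (-527466/314705 + 1)/((-6 + 2*2116) + 4798) = -212761/(314705*((-6 + 4232) + 4798)) = -212761/(314705*(4226 + 4798)) = -212761/314705/9024 = -212761/314705*1/9024 = -212761/2839897920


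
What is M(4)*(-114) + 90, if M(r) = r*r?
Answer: -1734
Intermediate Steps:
M(r) = r²
M(4)*(-114) + 90 = 4²*(-114) + 90 = 16*(-114) + 90 = -1824 + 90 = -1734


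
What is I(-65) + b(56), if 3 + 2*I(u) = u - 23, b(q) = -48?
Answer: -187/2 ≈ -93.500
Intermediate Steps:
I(u) = -13 + u/2 (I(u) = -3/2 + (u - 23)/2 = -3/2 + (-23 + u)/2 = -3/2 + (-23/2 + u/2) = -13 + u/2)
I(-65) + b(56) = (-13 + (½)*(-65)) - 48 = (-13 - 65/2) - 48 = -91/2 - 48 = -187/2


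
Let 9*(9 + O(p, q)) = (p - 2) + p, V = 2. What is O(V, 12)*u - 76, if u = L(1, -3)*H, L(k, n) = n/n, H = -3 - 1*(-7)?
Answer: -1000/9 ≈ -111.11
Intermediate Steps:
H = 4 (H = -3 + 7 = 4)
O(p, q) = -83/9 + 2*p/9 (O(p, q) = -9 + ((p - 2) + p)/9 = -9 + ((-2 + p) + p)/9 = -9 + (-2 + 2*p)/9 = -9 + (-2/9 + 2*p/9) = -83/9 + 2*p/9)
L(k, n) = 1
u = 4 (u = 1*4 = 4)
O(V, 12)*u - 76 = (-83/9 + (2/9)*2)*4 - 76 = (-83/9 + 4/9)*4 - 76 = -79/9*4 - 76 = -316/9 - 76 = -1000/9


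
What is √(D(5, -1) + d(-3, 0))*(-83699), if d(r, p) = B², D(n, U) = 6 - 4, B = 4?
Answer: -251097*√2 ≈ -3.5511e+5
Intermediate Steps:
D(n, U) = 2
d(r, p) = 16 (d(r, p) = 4² = 16)
√(D(5, -1) + d(-3, 0))*(-83699) = √(2 + 16)*(-83699) = √18*(-83699) = (3*√2)*(-83699) = -251097*√2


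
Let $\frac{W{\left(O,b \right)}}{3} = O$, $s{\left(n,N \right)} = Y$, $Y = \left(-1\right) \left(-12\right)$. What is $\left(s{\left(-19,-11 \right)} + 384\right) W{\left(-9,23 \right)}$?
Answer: $-10692$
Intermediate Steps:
$Y = 12$
$s{\left(n,N \right)} = 12$
$W{\left(O,b \right)} = 3 O$
$\left(s{\left(-19,-11 \right)} + 384\right) W{\left(-9,23 \right)} = \left(12 + 384\right) 3 \left(-9\right) = 396 \left(-27\right) = -10692$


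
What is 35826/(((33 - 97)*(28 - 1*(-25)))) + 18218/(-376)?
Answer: -4704127/79712 ≈ -59.014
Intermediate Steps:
35826/(((33 - 97)*(28 - 1*(-25)))) + 18218/(-376) = 35826/((-64*(28 + 25))) + 18218*(-1/376) = 35826/((-64*53)) - 9109/188 = 35826/(-3392) - 9109/188 = 35826*(-1/3392) - 9109/188 = -17913/1696 - 9109/188 = -4704127/79712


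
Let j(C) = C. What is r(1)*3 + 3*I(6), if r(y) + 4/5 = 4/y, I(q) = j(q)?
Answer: 138/5 ≈ 27.600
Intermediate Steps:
I(q) = q
r(y) = -⅘ + 4/y
r(1)*3 + 3*I(6) = (-⅘ + 4/1)*3 + 3*6 = (-⅘ + 4*1)*3 + 18 = (-⅘ + 4)*3 + 18 = (16/5)*3 + 18 = 48/5 + 18 = 138/5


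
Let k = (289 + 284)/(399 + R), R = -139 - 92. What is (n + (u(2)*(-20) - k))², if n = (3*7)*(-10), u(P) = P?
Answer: 201384481/3136 ≈ 64217.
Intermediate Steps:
R = -231
k = 191/56 (k = (289 + 284)/(399 - 231) = 573/168 = 573*(1/168) = 191/56 ≈ 3.4107)
n = -210 (n = 21*(-10) = -210)
(n + (u(2)*(-20) - k))² = (-210 + (2*(-20) - 1*191/56))² = (-210 + (-40 - 191/56))² = (-210 - 2431/56)² = (-14191/56)² = 201384481/3136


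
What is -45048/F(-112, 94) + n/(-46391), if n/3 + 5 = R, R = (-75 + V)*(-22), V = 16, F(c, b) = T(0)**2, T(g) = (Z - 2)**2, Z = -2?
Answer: -261351849/1484512 ≈ -176.05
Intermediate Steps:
T(g) = 16 (T(g) = (-2 - 2)**2 = (-4)**2 = 16)
F(c, b) = 256 (F(c, b) = 16**2 = 256)
R = 1298 (R = (-75 + 16)*(-22) = -59*(-22) = 1298)
n = 3879 (n = -15 + 3*1298 = -15 + 3894 = 3879)
-45048/F(-112, 94) + n/(-46391) = -45048/256 + 3879/(-46391) = -45048*1/256 + 3879*(-1/46391) = -5631/32 - 3879/46391 = -261351849/1484512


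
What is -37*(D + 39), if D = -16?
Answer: -851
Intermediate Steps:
-37*(D + 39) = -37*(-16 + 39) = -37*23 = -1*851 = -851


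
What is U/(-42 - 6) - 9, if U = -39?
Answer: -131/16 ≈ -8.1875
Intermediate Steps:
U/(-42 - 6) - 9 = -39/(-42 - 6) - 9 = -39/(-48) - 9 = -39*(-1/48) - 9 = 13/16 - 9 = -131/16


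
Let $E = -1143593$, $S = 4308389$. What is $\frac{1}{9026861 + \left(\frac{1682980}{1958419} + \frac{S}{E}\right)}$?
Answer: $\frac{2239634259467}{20216860638059813236} \approx 1.1078 \cdot 10^{-7}$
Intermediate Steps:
$\frac{1}{9026861 + \left(\frac{1682980}{1958419} + \frac{S}{E}\right)} = \frac{1}{9026861 + \left(\frac{1682980}{1958419} + \frac{4308389}{-1143593}\right)} = \frac{1}{9026861 + \left(1682980 \cdot \frac{1}{1958419} + 4308389 \left(- \frac{1}{1143593}\right)\right)} = \frac{1}{9026861 + \left(\frac{1682980}{1958419} - \frac{4308389}{1143593}\right)} = \frac{1}{9026861 - \frac{6512986729851}{2239634259467}} = \frac{1}{\frac{20216860638059813236}{2239634259467}} = \frac{2239634259467}{20216860638059813236}$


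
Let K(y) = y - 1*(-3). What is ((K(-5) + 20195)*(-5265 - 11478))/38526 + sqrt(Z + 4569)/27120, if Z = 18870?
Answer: -112697133/12842 + sqrt(23439)/27120 ≈ -8775.7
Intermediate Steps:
K(y) = 3 + y (K(y) = y + 3 = 3 + y)
((K(-5) + 20195)*(-5265 - 11478))/38526 + sqrt(Z + 4569)/27120 = (((3 - 5) + 20195)*(-5265 - 11478))/38526 + sqrt(18870 + 4569)/27120 = ((-2 + 20195)*(-16743))*(1/38526) + sqrt(23439)*(1/27120) = (20193*(-16743))*(1/38526) + sqrt(23439)/27120 = -338091399*1/38526 + sqrt(23439)/27120 = -112697133/12842 + sqrt(23439)/27120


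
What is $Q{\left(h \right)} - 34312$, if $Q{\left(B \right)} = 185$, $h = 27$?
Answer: $-34127$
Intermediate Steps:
$Q{\left(h \right)} - 34312 = 185 - 34312 = -34127$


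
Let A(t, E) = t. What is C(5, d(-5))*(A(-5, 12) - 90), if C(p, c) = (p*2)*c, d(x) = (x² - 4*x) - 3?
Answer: -39900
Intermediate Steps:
d(x) = -3 + x² - 4*x
C(p, c) = 2*c*p (C(p, c) = (2*p)*c = 2*c*p)
C(5, d(-5))*(A(-5, 12) - 90) = (2*(-3 + (-5)² - 4*(-5))*5)*(-5 - 90) = (2*(-3 + 25 + 20)*5)*(-95) = (2*42*5)*(-95) = 420*(-95) = -39900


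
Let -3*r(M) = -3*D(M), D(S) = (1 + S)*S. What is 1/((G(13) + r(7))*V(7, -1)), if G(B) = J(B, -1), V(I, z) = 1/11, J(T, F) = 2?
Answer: 11/58 ≈ 0.18966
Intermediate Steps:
D(S) = S*(1 + S)
r(M) = M*(1 + M) (r(M) = -(-1)*M*(1 + M) = M*(1 + M))
V(I, z) = 1/11 (V(I, z) = 1*(1/11) = 1/11)
G(B) = 2
1/((G(13) + r(7))*V(7, -1)) = 1/((2 + 7*(1 + 7))*(1/11)) = 1/((2 + 7*8)*(1/11)) = 1/((2 + 56)*(1/11)) = 1/(58*(1/11)) = 1/(58/11) = 11/58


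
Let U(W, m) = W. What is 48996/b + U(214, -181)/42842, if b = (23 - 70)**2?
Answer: 1049779679/47318989 ≈ 22.185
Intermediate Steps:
b = 2209 (b = (-47)**2 = 2209)
48996/b + U(214, -181)/42842 = 48996/2209 + 214/42842 = 48996*(1/2209) + 214*(1/42842) = 48996/2209 + 107/21421 = 1049779679/47318989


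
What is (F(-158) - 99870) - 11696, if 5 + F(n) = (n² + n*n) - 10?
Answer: -61653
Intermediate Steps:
F(n) = -15 + 2*n² (F(n) = -5 + ((n² + n*n) - 10) = -5 + ((n² + n²) - 10) = -5 + (2*n² - 10) = -5 + (-10 + 2*n²) = -15 + 2*n²)
(F(-158) - 99870) - 11696 = ((-15 + 2*(-158)²) - 99870) - 11696 = ((-15 + 2*24964) - 99870) - 11696 = ((-15 + 49928) - 99870) - 11696 = (49913 - 99870) - 11696 = -49957 - 11696 = -61653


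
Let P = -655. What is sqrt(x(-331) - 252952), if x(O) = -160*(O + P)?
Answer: 2*I*sqrt(23798) ≈ 308.53*I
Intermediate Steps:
x(O) = 104800 - 160*O (x(O) = -160*(O - 655) = -160*(-655 + O) = 104800 - 160*O)
sqrt(x(-331) - 252952) = sqrt((104800 - 160*(-331)) - 252952) = sqrt((104800 + 52960) - 252952) = sqrt(157760 - 252952) = sqrt(-95192) = 2*I*sqrt(23798)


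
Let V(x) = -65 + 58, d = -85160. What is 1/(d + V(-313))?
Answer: -1/85167 ≈ -1.1742e-5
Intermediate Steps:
V(x) = -7
1/(d + V(-313)) = 1/(-85160 - 7) = 1/(-85167) = -1/85167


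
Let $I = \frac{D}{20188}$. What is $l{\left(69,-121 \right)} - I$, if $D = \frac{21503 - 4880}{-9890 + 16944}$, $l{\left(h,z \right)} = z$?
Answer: $- \frac{17231161015}{142406152} \approx -121.0$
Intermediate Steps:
$D = \frac{16623}{7054} \approx 2.3565$
$I = \frac{16623}{142406152}$ ($I = \frac{16623}{7054 \cdot 20188} = \frac{16623}{7054} \cdot \frac{1}{20188} = \frac{16623}{142406152} \approx 0.00011673$)
$l{\left(69,-121 \right)} - I = -121 - \frac{16623}{142406152} = - \frac{17231161015}{142406152}$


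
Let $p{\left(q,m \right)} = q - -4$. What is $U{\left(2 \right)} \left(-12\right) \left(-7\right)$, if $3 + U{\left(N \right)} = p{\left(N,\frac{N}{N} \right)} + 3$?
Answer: $504$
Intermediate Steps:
$p{\left(q,m \right)} = 4 + q$ ($p{\left(q,m \right)} = q + 4 = 4 + q$)
$U{\left(N \right)} = 4 + N$ ($U{\left(N \right)} = -3 + \left(\left(4 + N\right) + 3\right) = -3 + \left(7 + N\right) = 4 + N$)
$U{\left(2 \right)} \left(-12\right) \left(-7\right) = \left(4 + 2\right) \left(-12\right) \left(-7\right) = 6 \left(-12\right) \left(-7\right) = \left(-72\right) \left(-7\right) = 504$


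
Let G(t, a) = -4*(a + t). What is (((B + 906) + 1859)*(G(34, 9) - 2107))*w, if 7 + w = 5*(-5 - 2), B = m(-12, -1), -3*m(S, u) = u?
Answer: 264692176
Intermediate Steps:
m(S, u) = -u/3
G(t, a) = -4*a - 4*t
B = 1/3 (B = -1/3*(-1) = 1/3 ≈ 0.33333)
w = -42 (w = -7 + 5*(-5 - 2) = -7 + 5*(-7) = -7 - 35 = -42)
(((B + 906) + 1859)*(G(34, 9) - 2107))*w = (((1/3 + 906) + 1859)*((-4*9 - 4*34) - 2107))*(-42) = ((2719/3 + 1859)*((-36 - 136) - 2107))*(-42) = (8296*(-172 - 2107)/3)*(-42) = ((8296/3)*(-2279))*(-42) = -18906584/3*(-42) = 264692176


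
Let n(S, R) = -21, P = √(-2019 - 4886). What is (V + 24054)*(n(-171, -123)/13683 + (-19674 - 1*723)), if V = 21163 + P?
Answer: -4206570247108/4561 - 93030724*I*√6905/4561 ≈ -9.2229e+8 - 1.6949e+6*I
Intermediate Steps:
P = I*√6905 (P = √(-6905) = I*√6905 ≈ 83.096*I)
V = 21163 + I*√6905 ≈ 21163.0 + 83.096*I
(V + 24054)*(n(-171, -123)/13683 + (-19674 - 1*723)) = ((21163 + I*√6905) + 24054)*(-21/13683 + (-19674 - 1*723)) = (45217 + I*√6905)*(-21*1/13683 + (-19674 - 723)) = (45217 + I*√6905)*(-7/4561 - 20397) = (45217 + I*√6905)*(-93030724/4561) = -4206570247108/4561 - 93030724*I*√6905/4561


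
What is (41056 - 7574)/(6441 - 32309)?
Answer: -16741/12934 ≈ -1.2943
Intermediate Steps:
(41056 - 7574)/(6441 - 32309) = 33482/(-25868) = 33482*(-1/25868) = -16741/12934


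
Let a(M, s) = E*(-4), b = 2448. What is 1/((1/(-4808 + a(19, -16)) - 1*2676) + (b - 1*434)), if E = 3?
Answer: -4820/3190841 ≈ -0.0015106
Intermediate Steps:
a(M, s) = -12 (a(M, s) = 3*(-4) = -12)
1/((1/(-4808 + a(19, -16)) - 1*2676) + (b - 1*434)) = 1/((1/(-4808 - 12) - 1*2676) + (2448 - 1*434)) = 1/((1/(-4820) - 2676) + (2448 - 434)) = 1/((-1/4820 - 2676) + 2014) = 1/(-12898321/4820 + 2014) = 1/(-3190841/4820) = -4820/3190841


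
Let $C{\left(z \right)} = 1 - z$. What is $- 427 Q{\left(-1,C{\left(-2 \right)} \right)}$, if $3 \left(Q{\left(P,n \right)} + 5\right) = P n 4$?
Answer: $3843$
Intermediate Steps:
$Q{\left(P,n \right)} = -5 + \frac{4 P n}{3}$ ($Q{\left(P,n \right)} = -5 + \frac{P n 4}{3} = -5 + \frac{4 P n}{3}$)
$- 427 Q{\left(-1,C{\left(-2 \right)} \right)} = - 427 \left(-5 + \frac{4}{3} \left(-1\right) \left(1 - -2\right)\right) = - 427 \left(-5 + \frac{4}{3} \left(-1\right) \left(1 + 2\right)\right) = - 427 \left(-5 + \frac{4}{3} \left(-1\right) 3\right) = - 427 \left(-5 - 4\right) = \left(-427\right) \left(-9\right) = 3843$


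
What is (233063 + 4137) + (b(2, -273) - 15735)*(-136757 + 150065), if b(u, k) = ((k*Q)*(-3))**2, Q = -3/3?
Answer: 8717323208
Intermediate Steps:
Q = -1 (Q = -3*1/3 = -1)
b(u, k) = 9*k**2 (b(u, k) = ((k*(-1))*(-3))**2 = (-k*(-3))**2 = (3*k)**2 = 9*k**2)
(233063 + 4137) + (b(2, -273) - 15735)*(-136757 + 150065) = (233063 + 4137) + (9*(-273)**2 - 15735)*(-136757 + 150065) = 237200 + (9*74529 - 15735)*13308 = 237200 + (670761 - 15735)*13308 = 237200 + 655026*13308 = 237200 + 8717086008 = 8717323208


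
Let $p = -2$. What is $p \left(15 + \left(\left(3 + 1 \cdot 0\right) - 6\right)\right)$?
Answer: $-24$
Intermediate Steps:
$p \left(15 + \left(\left(3 + 1 \cdot 0\right) - 6\right)\right) = - 2 \left(15 + \left(\left(3 + 1 \cdot 0\right) - 6\right)\right) = - 2 \left(15 + \left(\left(3 + 0\right) - 6\right)\right) = - 2 \left(15 + \left(3 - 6\right)\right) = - 2 \left(15 - 3\right) = \left(-2\right) 12 = -24$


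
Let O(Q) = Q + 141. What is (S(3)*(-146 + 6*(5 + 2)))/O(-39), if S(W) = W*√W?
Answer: -52*√3/17 ≈ -5.2980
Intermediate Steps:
O(Q) = 141 + Q
S(W) = W^(3/2)
(S(3)*(-146 + 6*(5 + 2)))/O(-39) = (3^(3/2)*(-146 + 6*(5 + 2)))/(141 - 39) = ((3*√3)*(-146 + 6*7))/102 = ((3*√3)*(-146 + 42))*(1/102) = ((3*√3)*(-104))*(1/102) = -312*√3*(1/102) = -52*√3/17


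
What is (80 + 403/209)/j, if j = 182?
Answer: 17123/38038 ≈ 0.45016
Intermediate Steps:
(80 + 403/209)/j = (80 + 403/209)/182 = (80 + 403*(1/209))*(1/182) = (80 + 403/209)*(1/182) = (17123/209)*(1/182) = 17123/38038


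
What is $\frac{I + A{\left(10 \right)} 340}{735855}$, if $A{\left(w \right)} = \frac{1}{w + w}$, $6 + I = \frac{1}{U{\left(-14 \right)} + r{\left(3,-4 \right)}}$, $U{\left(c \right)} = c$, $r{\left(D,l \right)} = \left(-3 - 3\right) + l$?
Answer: $\frac{263}{17660520} \approx 1.4892 \cdot 10^{-5}$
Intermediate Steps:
$r{\left(D,l \right)} = -6 + l$
$I = - \frac{145}{24}$ ($I = -6 + \frac{1}{-14 - 10} = -6 + \frac{1}{-24} = -6 - \frac{1}{24} = - \frac{145}{24} \approx -6.0417$)
$A{\left(w \right)} = \frac{1}{2 w}$
$\frac{I + A{\left(10 \right)} 340}{735855} = \frac{- \frac{145}{24} + \frac{1}{2 \cdot 10} \cdot 340}{735855} = \left(- \frac{145}{24} + \frac{1}{2} \cdot \frac{1}{10} \cdot 340\right) \frac{1}{735855} = \left(- \frac{145}{24} + \frac{1}{20} \cdot 340\right) \frac{1}{735855} = \left(- \frac{145}{24} + 17\right) \frac{1}{735855} = \frac{263}{24} \cdot \frac{1}{735855} = \frac{263}{17660520}$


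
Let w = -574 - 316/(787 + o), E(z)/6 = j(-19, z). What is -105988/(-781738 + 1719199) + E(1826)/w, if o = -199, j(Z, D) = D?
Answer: -1518762367768/79175143677 ≈ -19.182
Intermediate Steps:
E(z) = 6*z
w = -84457/147 (w = -574 - 316/(787 - 199) = -574 - 316/588 = -574 + (1/588)*(-316) = -574 - 79/147 = -84457/147 ≈ -574.54)
-105988/(-781738 + 1719199) + E(1826)/w = -105988/(-781738 + 1719199) + (6*1826)/(-84457/147) = -105988/937461 + 10956*(-147/84457) = -105988*1/937461 - 1610532/84457 = -105988/937461 - 1610532/84457 = -1518762367768/79175143677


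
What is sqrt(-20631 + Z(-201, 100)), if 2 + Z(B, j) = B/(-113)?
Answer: 8*I*sqrt(4116251)/113 ≈ 143.64*I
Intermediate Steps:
Z(B, j) = -2 - B/113 (Z(B, j) = -2 + B/(-113) = -2 + B*(-1/113) = -2 - B/113)
sqrt(-20631 + Z(-201, 100)) = sqrt(-20631 + (-2 - 1/113*(-201))) = sqrt(-20631 + (-2 + 201/113)) = sqrt(-20631 - 25/113) = sqrt(-2331328/113) = 8*I*sqrt(4116251)/113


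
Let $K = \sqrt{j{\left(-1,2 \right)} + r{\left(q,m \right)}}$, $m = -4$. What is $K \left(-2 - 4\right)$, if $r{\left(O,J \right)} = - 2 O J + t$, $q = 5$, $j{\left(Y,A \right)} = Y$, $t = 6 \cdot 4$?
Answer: $- 18 \sqrt{7} \approx -47.624$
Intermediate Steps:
$t = 24$
$r{\left(O,J \right)} = 24 - 2 J O$ ($r{\left(O,J \right)} = - 2 O J + 24 = - 2 J O + 24 = 24 - 2 J O$)
$K = 3 \sqrt{7}$ ($K = \sqrt{-1 - \left(-24 - 40\right)} = \sqrt{-1 + \left(24 + 40\right)} = \sqrt{-1 + 64} = \sqrt{63} = 3 \sqrt{7} \approx 7.9373$)
$K \left(-2 - 4\right) = 3 \sqrt{7} \left(-2 - 4\right) = 3 \sqrt{7} \left(-6\right) = - 18 \sqrt{7}$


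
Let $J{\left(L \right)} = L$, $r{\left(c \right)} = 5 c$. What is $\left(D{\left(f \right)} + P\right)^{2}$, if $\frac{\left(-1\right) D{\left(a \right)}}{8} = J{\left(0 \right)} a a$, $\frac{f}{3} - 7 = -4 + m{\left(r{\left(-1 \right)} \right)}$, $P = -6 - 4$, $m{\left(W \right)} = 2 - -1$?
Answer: $100$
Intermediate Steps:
$m{\left(W \right)} = 3$ ($m{\left(W \right)} = 2 + 1 = 3$)
$P = -10$ ($P = -6 - 4 = -10$)
$f = 18$ ($f = 21 + 3 \left(-4 + 3\right) = 21 + 3 \left(-1\right) = 21 - 3 = 18$)
$D{\left(a \right)} = 0$ ($D{\left(a \right)} = - 8 \cdot 0 a a = - 8 \cdot 0 a = \left(-8\right) 0 = 0$)
$\left(D{\left(f \right)} + P\right)^{2} = \left(0 - 10\right)^{2} = \left(-10\right)^{2} = 100$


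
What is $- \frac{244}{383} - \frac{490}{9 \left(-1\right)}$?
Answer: $\frac{185474}{3447} \approx 53.807$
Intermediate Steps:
$- \frac{244}{383} - \frac{490}{9 \left(-1\right)} = \left(-244\right) \frac{1}{383} - \frac{490}{-9} = - \frac{244}{383} - - \frac{490}{9} = - \frac{244}{383} + \frac{490}{9} = \frac{185474}{3447}$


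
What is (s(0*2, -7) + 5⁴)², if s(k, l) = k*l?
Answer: 390625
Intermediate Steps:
(s(0*2, -7) + 5⁴)² = ((0*2)*(-7) + 5⁴)² = (0*(-7) + 625)² = (0 + 625)² = 625² = 390625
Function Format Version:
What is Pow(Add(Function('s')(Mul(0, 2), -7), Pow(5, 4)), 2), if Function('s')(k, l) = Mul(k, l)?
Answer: 390625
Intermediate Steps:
Pow(Add(Function('s')(Mul(0, 2), -7), Pow(5, 4)), 2) = Pow(Add(Mul(Mul(0, 2), -7), Pow(5, 4)), 2) = Pow(Add(Mul(0, -7), 625), 2) = Pow(Add(0, 625), 2) = Pow(625, 2) = 390625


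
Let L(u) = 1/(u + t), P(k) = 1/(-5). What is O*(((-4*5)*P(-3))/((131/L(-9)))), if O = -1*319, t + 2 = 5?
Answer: 638/393 ≈ 1.6234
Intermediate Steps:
t = 3 (t = -2 + 5 = 3)
P(k) = -⅕
L(u) = 1/(3 + u) (L(u) = 1/(u + 3) = 1/(3 + u))
O = -319
O*(((-4*5)*P(-3))/((131/L(-9)))) = -319*-4*5*(-⅕)/(131/(1/(3 - 9))) = -319*(-20*(-⅕))/(131/(1/(-6))) = -1276/(131/(-⅙)) = -1276/(131*(-6)) = -1276/(-786) = -1276*(-1)/786 = -319*(-2/393) = 638/393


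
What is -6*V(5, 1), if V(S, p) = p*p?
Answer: -6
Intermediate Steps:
V(S, p) = p**2
-6*V(5, 1) = -6*1**2 = -6*1 = -6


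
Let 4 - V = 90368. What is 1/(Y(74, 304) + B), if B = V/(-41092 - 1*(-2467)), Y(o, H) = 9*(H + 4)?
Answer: 38625/107158864 ≈ 0.00036045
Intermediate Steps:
V = -90364 (V = 4 - 1*90368 = 4 - 90368 = -90364)
Y(o, H) = 36 + 9*H (Y(o, H) = 9*(4 + H) = 36 + 9*H)
B = 90364/38625 (B = -90364/(-41092 - 1*(-2467)) = -90364/(-41092 + 2467) = -90364/(-38625) = -90364*(-1/38625) = 90364/38625 ≈ 2.3395)
1/(Y(74, 304) + B) = 1/((36 + 9*304) + 90364/38625) = 1/((36 + 2736) + 90364/38625) = 1/(2772 + 90364/38625) = 1/(107158864/38625) = 38625/107158864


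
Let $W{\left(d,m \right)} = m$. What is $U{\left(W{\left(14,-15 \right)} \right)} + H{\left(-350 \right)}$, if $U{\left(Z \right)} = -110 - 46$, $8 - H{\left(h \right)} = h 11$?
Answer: $3702$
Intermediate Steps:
$H{\left(h \right)} = 8 - 11 h$ ($H{\left(h \right)} = 8 - h 11 = 8 - 11 h$)
$U{\left(Z \right)} = -156$ ($U{\left(Z \right)} = -110 - 46 = -156$)
$U{\left(W{\left(14,-15 \right)} \right)} + H{\left(-350 \right)} = -156 + \left(8 - -3850\right) = -156 + \left(8 + 3850\right) = -156 + 3858 = 3702$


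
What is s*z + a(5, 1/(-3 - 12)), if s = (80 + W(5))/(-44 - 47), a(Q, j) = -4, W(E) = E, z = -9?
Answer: 401/91 ≈ 4.4066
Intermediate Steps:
s = -85/91 (s = (80 + 5)/(-44 - 47) = 85/(-91) = 85*(-1/91) = -85/91 ≈ -0.93407)
s*z + a(5, 1/(-3 - 12)) = -85/91*(-9) - 4 = 765/91 - 4 = 401/91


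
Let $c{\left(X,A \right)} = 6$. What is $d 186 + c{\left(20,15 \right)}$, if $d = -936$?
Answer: $-174090$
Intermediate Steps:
$d 186 + c{\left(20,15 \right)} = \left(-936\right) 186 + 6 = -174096 + 6 = -174090$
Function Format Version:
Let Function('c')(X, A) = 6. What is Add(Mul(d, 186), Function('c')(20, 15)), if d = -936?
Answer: -174090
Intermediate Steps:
Add(Mul(d, 186), Function('c')(20, 15)) = Add(Mul(-936, 186), 6) = Add(-174096, 6) = -174090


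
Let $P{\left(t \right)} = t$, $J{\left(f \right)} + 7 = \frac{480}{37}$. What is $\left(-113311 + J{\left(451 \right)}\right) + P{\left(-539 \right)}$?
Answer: $- \frac{4212229}{37} \approx -1.1384 \cdot 10^{5}$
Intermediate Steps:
$J{\left(f \right)} = \frac{221}{37}$ ($J{\left(f \right)} = -7 + \frac{480}{37} = \frac{221}{37}$)
$\left(-113311 + J{\left(451 \right)}\right) + P{\left(-539 \right)} = \left(-113311 + \frac{221}{37}\right) - 539 = - \frac{4192286}{37} - 539 = - \frac{4212229}{37}$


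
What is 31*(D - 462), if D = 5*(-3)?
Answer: -14787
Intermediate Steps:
D = -15
31*(D - 462) = 31*(-15 - 462) = 31*(-477) = -14787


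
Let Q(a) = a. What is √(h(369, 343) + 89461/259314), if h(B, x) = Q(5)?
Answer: √359417242734/259314 ≈ 2.3119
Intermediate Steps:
h(B, x) = 5
√(h(369, 343) + 89461/259314) = √(5 + 89461/259314) = √(1386031/259314) = √359417242734/259314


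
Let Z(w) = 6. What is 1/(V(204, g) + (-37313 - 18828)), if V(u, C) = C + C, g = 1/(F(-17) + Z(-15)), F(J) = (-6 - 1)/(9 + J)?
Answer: -55/3087739 ≈ -1.7812e-5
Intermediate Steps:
F(J) = -7/(9 + J)
g = 8/55 (g = 1/(-7/(9 - 17) + 6) = 1/(-7/(-8) + 6) = 1/(-7*(-1/8) + 6) = 1/(7/8 + 6) = 1/(55/8) = 8/55 ≈ 0.14545)
V(u, C) = 2*C
1/(V(204, g) + (-37313 - 18828)) = 1/(2*(8/55) + (-37313 - 18828)) = 1/(16/55 - 56141) = 1/(-3087739/55) = -55/3087739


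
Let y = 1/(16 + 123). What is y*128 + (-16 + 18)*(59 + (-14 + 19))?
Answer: 17920/139 ≈ 128.92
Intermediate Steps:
y = 1/139 ≈ 0.0071942
y*128 + (-16 + 18)*(59 + (-14 + 19)) = (1/139)*128 + (-16 + 18)*(59 + (-14 + 19)) = 128/139 + 2*(59 + 5) = 128/139 + 2*64 = 128/139 + 128 = 17920/139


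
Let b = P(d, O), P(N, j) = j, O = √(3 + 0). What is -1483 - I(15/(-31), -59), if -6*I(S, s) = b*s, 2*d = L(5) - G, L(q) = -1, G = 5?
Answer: -1483 - 59*√3/6 ≈ -1500.0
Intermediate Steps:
d = -3 (d = (-1 - 1*5)/2 = (-1 - 5)/2 = (½)*(-6) = -3)
O = √3 ≈ 1.7320
b = √3 ≈ 1.7320
I(S, s) = -s*√3/6 (I(S, s) = -√3*s/6 = -s*√3/6)
-1483 - I(15/(-31), -59) = -1483 - (-1)*(-59)*√3/6 = -1483 - 59*√3/6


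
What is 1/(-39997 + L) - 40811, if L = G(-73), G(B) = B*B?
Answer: -1414835749/34668 ≈ -40811.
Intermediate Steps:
G(B) = B**2
L = 5329 (L = (-73)**2 = 5329)
1/(-39997 + L) - 40811 = 1/(-39997 + 5329) - 40811 = 1/(-34668) - 40811 = -1/34668 - 40811 = -1414835749/34668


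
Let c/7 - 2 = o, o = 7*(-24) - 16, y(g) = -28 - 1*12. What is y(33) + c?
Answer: -1314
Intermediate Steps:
y(g) = -40 (y(g) = -28 - 12 = -40)
o = -184 (o = -168 - 16 = -184)
c = -1274 (c = 14 + 7*(-184) = 14 - 1288 = -1274)
y(33) + c = -40 - 1274 = -1314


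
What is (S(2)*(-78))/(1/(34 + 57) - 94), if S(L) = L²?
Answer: 9464/2851 ≈ 3.3195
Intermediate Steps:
(S(2)*(-78))/(1/(34 + 57) - 94) = (2²*(-78))/(1/(34 + 57) - 94) = (4*(-78))/(1/91 - 94) = -312/(1/91 - 94) = -312/(-8553/91) = -312*(-91/8553) = 9464/2851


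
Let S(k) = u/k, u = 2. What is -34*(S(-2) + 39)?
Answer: -1292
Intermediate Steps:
S(k) = 2/k
-34*(S(-2) + 39) = -34*(2/(-2) + 39) = -34*(2*(-1/2) + 39) = -34*(-1 + 39) = -34*38 = -1292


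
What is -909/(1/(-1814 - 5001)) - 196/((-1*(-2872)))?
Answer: 4447891481/718 ≈ 6.1948e+6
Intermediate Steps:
-909/(1/(-1814 - 5001)) - 196/((-1*(-2872))) = -909/(1/(-6815)) - 196/2872 = -909/(-1/6815) - 196*1/2872 = -909*(-6815) - 49/718 = 6194835 - 49/718 = 4447891481/718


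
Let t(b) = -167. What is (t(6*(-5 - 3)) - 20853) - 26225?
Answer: -47245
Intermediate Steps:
(t(6*(-5 - 3)) - 20853) - 26225 = (-167 - 20853) - 26225 = -21020 - 26225 = -47245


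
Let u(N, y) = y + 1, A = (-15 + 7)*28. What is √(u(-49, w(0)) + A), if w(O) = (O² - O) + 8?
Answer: I*√215 ≈ 14.663*I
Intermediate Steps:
A = -224 (A = -8*28 = -224)
w(O) = 8 + O² - O
u(N, y) = 1 + y
√(u(-49, w(0)) + A) = √((1 + (8 + 0² - 1*0)) - 224) = √((1 + (8 + 0 + 0)) - 224) = √((1 + 8) - 224) = √(9 - 224) = √(-215) = I*√215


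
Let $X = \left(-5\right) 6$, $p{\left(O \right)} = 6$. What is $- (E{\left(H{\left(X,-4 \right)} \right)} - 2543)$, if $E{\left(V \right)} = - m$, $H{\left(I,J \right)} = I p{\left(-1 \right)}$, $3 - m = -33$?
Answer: $2579$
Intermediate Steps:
$m = 36$ ($m = 3 - -33 = 3 + 33 = 36$)
$X = -30$
$H{\left(I,J \right)} = 6 I$ ($H{\left(I,J \right)} = I 6 = 6 I$)
$E{\left(V \right)} = -36$ ($E{\left(V \right)} = \left(-1\right) 36 = -36$)
$- (E{\left(H{\left(X,-4 \right)} \right)} - 2543) = - (-36 - 2543) = \left(-1\right) \left(-2579\right) = 2579$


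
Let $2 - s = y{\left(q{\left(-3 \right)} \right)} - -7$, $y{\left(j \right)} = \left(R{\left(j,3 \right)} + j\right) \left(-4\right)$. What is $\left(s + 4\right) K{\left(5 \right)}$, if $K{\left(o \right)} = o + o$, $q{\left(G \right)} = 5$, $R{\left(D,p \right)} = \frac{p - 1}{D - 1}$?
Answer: $210$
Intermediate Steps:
$R{\left(D,p \right)} = \frac{-1 + p}{-1 + D}$
$K{\left(o \right)} = 2 o$
$y{\left(j \right)} = - \frac{8}{-1 + j} - 4 j$ ($y{\left(j \right)} = \left(\frac{-1 + 3}{-1 + j} + j\right) \left(-4\right) = \left(\frac{1}{-1 + j} 2 + j\right) \left(-4\right) = \left(\frac{2}{-1 + j} + j\right) \left(-4\right) = \left(j + \frac{2}{-1 + j}\right) \left(-4\right) = - \frac{8}{-1 + j} - 4 j$)
$s = 17$ ($s = 2 - \left(\frac{4 \left(-2 - 5 \left(-1 + 5\right)\right)}{-1 + 5} - -7\right) = 2 - \left(\frac{4 \left(-2 - 5 \cdot 4\right)}{4} + 7\right) = 2 - \left(4 \cdot \frac{1}{4} \left(-2 - 20\right) + 7\right) = 2 - \left(4 \cdot \frac{1}{4} \left(-22\right) + 7\right) = 2 - \left(-22 + 7\right) = 2 - -15 = 2 + 15 = 17$)
$\left(s + 4\right) K{\left(5 \right)} = \left(17 + 4\right) 2 \cdot 5 = 21 \cdot 10 = 210$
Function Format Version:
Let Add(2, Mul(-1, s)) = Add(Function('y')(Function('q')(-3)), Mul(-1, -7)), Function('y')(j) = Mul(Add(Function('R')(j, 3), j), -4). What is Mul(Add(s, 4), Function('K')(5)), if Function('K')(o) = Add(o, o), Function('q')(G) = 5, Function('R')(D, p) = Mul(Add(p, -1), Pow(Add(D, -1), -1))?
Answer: 210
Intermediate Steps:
Function('R')(D, p) = Mul(Pow(Add(-1, D), -1), Add(-1, p)) (Function('R')(D, p) = Mul(Add(-1, p), Pow(Add(-1, D), -1)) = Mul(Pow(Add(-1, D), -1), Add(-1, p)))
Function('K')(o) = Mul(2, o)
Function('y')(j) = Add(Mul(-8, Pow(Add(-1, j), -1)), Mul(-4, j)) (Function('y')(j) = Mul(Add(Mul(Pow(Add(-1, j), -1), Add(-1, 3)), j), -4) = Mul(Add(Mul(Pow(Add(-1, j), -1), 2), j), -4) = Mul(Add(Mul(2, Pow(Add(-1, j), -1)), j), -4) = Mul(Add(j, Mul(2, Pow(Add(-1, j), -1))), -4) = Add(Mul(-8, Pow(Add(-1, j), -1)), Mul(-4, j)))
s = 17 (s = Add(2, Mul(-1, Add(Mul(4, Pow(Add(-1, 5), -1), Add(-2, Mul(-1, 5, Add(-1, 5)))), Mul(-1, -7)))) = Add(2, Mul(-1, Add(Mul(4, Pow(4, -1), Add(-2, Mul(-1, 5, 4))), 7))) = Add(2, Mul(-1, Add(Mul(4, Rational(1, 4), Add(-2, -20)), 7))) = Add(2, Mul(-1, Add(Mul(4, Rational(1, 4), -22), 7))) = Add(2, Mul(-1, Add(-22, 7))) = Add(2, Mul(-1, -15)) = Add(2, 15) = 17)
Mul(Add(s, 4), Function('K')(5)) = Mul(Add(17, 4), Mul(2, 5)) = Mul(21, 10) = 210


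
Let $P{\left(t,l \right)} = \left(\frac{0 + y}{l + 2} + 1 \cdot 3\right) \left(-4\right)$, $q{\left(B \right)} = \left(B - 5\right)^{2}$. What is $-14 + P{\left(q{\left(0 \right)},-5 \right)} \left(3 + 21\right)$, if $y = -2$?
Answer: $-366$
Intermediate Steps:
$q{\left(B \right)} = \left(-5 + B\right)^{2}$
$P{\left(t,l \right)} = -12 + \frac{8}{2 + l}$ ($P{\left(t,l \right)} = \left(\frac{0 - 2}{l + 2} + 1 \cdot 3\right) \left(-4\right) = \left(- \frac{2}{2 + l} + 3\right) \left(-4\right) = \left(3 - \frac{2}{2 + l}\right) \left(-4\right) = -12 + \frac{8}{2 + l}$)
$-14 + P{\left(q{\left(0 \right)},-5 \right)} \left(3 + 21\right) = -14 + \frac{4 \left(-4 - -15\right)}{2 - 5} \left(3 + 21\right) = -14 + \frac{4 \left(-4 + 15\right)}{-3} \cdot 24 = -14 + 4 \left(- \frac{1}{3}\right) 11 \cdot 24 = -14 - 352 = -366$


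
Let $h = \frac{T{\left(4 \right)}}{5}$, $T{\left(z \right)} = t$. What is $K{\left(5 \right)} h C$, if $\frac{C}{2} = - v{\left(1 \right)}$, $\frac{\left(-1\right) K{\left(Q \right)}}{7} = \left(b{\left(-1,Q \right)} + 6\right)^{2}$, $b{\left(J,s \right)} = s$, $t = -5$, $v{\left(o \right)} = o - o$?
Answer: $0$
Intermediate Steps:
$v{\left(o \right)} = 0$
$T{\left(z \right)} = -5$
$K{\left(Q \right)} = - 7 \left(6 + Q\right)^{2}$ ($K{\left(Q \right)} = - 7 \left(Q + 6\right)^{2} = - 7 \left(6 + Q\right)^{2}$)
$h = -1$ ($h = - \frac{5}{5} = \left(-5\right) \frac{1}{5} = -1$)
$C = 0$ ($C = 2 \left(\left(-1\right) 0\right) = 2 \cdot 0 = 0$)
$K{\left(5 \right)} h C = - 7 \left(6 + 5\right)^{2} \left(-1\right) 0 = - 7 \cdot 11^{2} \left(-1\right) 0 = \left(-7\right) 121 \left(-1\right) 0 = \left(-847\right) \left(-1\right) 0 = 847 \cdot 0 = 0$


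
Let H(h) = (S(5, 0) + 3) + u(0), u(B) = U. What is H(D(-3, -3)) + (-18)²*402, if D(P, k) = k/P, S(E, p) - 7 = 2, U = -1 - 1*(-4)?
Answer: 130263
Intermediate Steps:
U = 3 (U = -1 + 4 = 3)
S(E, p) = 9 (S(E, p) = 7 + 2 = 9)
u(B) = 3
H(h) = 15 (H(h) = (9 + 3) + 3 = 12 + 3 = 15)
H(D(-3, -3)) + (-18)²*402 = 15 + (-18)²*402 = 15 + 324*402 = 15 + 130248 = 130263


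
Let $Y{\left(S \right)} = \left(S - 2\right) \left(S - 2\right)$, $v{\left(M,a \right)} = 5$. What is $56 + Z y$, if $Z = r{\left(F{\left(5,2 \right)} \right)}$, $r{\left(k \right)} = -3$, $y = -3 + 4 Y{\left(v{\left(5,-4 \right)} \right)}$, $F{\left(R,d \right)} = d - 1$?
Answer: $-43$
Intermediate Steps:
$Y{\left(S \right)} = \left(-2 + S\right)^{2}$ ($Y{\left(S \right)} = \left(-2 + S\right) \left(-2 + S\right) = \left(-2 + S\right)^{2}$)
$F{\left(R,d \right)} = -1 + d$ ($F{\left(R,d \right)} = d - 1 = -1 + d$)
$y = 33$ ($y = -3 + 4 \left(-2 + 5\right)^{2} = -3 + 4 \cdot 3^{2} = -3 + 4 \cdot 9 = -3 + 36 = 33$)
$Z = -3$
$56 + Z y = 56 - 99 = -43$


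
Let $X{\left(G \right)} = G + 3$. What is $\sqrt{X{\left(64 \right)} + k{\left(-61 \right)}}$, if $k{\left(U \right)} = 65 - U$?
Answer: $\sqrt{193} \approx 13.892$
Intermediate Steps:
$X{\left(G \right)} = 3 + G$
$\sqrt{X{\left(64 \right)} + k{\left(-61 \right)}} = \sqrt{\left(3 + 64\right) + \left(65 - -61\right)} = \sqrt{67 + \left(65 + 61\right)} = \sqrt{67 + 126} = \sqrt{193}$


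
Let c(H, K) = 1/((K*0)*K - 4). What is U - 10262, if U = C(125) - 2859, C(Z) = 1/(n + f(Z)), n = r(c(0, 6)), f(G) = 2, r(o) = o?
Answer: -91843/7 ≈ -13120.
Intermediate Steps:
c(H, K) = -1/4 (c(H, K) = 1/(0*K - 4) = 1/(0 - 4) = 1/(-4) = -1/4)
n = -1/4 ≈ -0.25000
C(Z) = 4/7 (C(Z) = 1/(-1/4 + 2) = 1/(7/4) = 4/7)
U = -20009/7 (U = 4/7 - 2859 = -20009/7 ≈ -2858.4)
U - 10262 = -20009/7 - 10262 = -91843/7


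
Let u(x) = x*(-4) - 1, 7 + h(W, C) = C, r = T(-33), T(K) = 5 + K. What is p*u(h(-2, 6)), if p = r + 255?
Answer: 681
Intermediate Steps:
r = -28 (r = 5 - 33 = -28)
h(W, C) = -7 + C
u(x) = -1 - 4*x (u(x) = -4*x - 1 = -1 - 4*x)
p = 227 (p = -28 + 255 = 227)
p*u(h(-2, 6)) = 227*(-1 - 4*(-7 + 6)) = 227*(-1 - 4*(-1)) = 227*(-1 + 4) = 227*3 = 681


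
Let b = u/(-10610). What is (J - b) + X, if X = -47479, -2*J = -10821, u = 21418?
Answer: -446325367/10610 ≈ -42067.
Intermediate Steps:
J = 10821/2 (J = -½*(-10821) = 10821/2 ≈ 5410.5)
b = -10709/5305 (b = 21418/(-10610) = 21418*(-1/10610) = -10709/5305 ≈ -2.0187)
(J - b) + X = (10821/2 - 1*(-10709/5305)) - 47479 = (10821/2 + 10709/5305) - 47479 = 57426823/10610 - 47479 = -446325367/10610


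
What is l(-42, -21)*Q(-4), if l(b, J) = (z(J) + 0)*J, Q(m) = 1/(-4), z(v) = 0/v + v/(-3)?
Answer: 147/4 ≈ 36.750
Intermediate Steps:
z(v) = -v/3 (z(v) = 0 + v*(-1/3) = 0 - v/3 = -v/3)
Q(m) = -1/4
l(b, J) = -J**2/3 (l(b, J) = (-J/3 + 0)*J = (-J/3)*J = -J**2/3)
l(-42, -21)*Q(-4) = -1/3*(-21)**2*(-1/4) = -1/3*441*(-1/4) = -147*(-1/4) = 147/4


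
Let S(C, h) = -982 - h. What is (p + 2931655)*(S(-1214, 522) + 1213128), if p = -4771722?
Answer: -2229469338808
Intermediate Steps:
(p + 2931655)*(S(-1214, 522) + 1213128) = (-4771722 + 2931655)*((-982 - 1*522) + 1213128) = -1840067*((-982 - 522) + 1213128) = -1840067*(-1504 + 1213128) = -1840067*1211624 = -2229469338808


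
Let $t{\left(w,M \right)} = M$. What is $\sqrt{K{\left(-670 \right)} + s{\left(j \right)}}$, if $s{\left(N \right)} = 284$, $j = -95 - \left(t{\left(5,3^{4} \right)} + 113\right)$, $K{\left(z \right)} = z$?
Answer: $i \sqrt{386} \approx 19.647 i$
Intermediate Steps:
$j = -289$ ($j = -95 - \left(3^{4} + 113\right) = -95 - \left(81 + 113\right) = -95 - 194 = -289$)
$\sqrt{K{\left(-670 \right)} + s{\left(j \right)}} = \sqrt{-670 + 284} = \sqrt{-386} = i \sqrt{386}$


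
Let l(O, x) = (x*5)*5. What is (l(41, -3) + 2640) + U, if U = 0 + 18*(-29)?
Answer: 2043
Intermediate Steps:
l(O, x) = 25*x (l(O, x) = (5*x)*5 = 25*x)
U = -522 (U = 0 - 522 = -522)
(l(41, -3) + 2640) + U = (25*(-3) + 2640) - 522 = (-75 + 2640) - 522 = 2565 - 522 = 2043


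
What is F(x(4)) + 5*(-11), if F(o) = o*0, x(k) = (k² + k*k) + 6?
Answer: -55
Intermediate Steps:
x(k) = 6 + 2*k² (x(k) = (k² + k²) + 6 = 2*k² + 6 = 6 + 2*k²)
F(o) = 0
F(x(4)) + 5*(-11) = 0 + 5*(-11) = 0 - 55 = -55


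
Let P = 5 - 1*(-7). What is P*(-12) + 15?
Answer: -129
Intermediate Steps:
P = 12 (P = 5 + 7 = 12)
P*(-12) + 15 = 12*(-12) + 15 = -144 + 15 = -129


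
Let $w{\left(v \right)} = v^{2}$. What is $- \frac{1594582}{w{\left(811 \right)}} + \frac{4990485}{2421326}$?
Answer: $- \frac{578656071047}{1592556958046} \approx -0.36335$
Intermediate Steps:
$- \frac{1594582}{w{\left(811 \right)}} + \frac{4990485}{2421326} = - \frac{1594582}{811^{2}} + \frac{4990485}{2421326} = - \frac{1594582}{657721} + 4990485 \cdot \frac{1}{2421326} = \left(-1594582\right) \frac{1}{657721} + \frac{4990485}{2421326} = - \frac{1594582}{657721} + \frac{4990485}{2421326} = - \frac{578656071047}{1592556958046}$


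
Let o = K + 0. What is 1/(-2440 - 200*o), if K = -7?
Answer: -1/1040 ≈ -0.00096154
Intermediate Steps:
o = -7 (o = -7 + 0 = -7)
1/(-2440 - 200*o) = 1/(-2440 - 200*(-7)) = 1/(-2440 + 1400) = 1/(-1040) = -1/1040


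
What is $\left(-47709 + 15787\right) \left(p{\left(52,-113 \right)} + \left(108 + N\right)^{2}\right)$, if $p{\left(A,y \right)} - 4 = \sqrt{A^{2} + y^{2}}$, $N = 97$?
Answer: $-1341649738 - 31922 \sqrt{15473} \approx -1.3456 \cdot 10^{9}$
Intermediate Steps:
$p{\left(A,y \right)} = 4 + \sqrt{A^{2} + y^{2}}$
$\left(-47709 + 15787\right) \left(p{\left(52,-113 \right)} + \left(108 + N\right)^{2}\right) = \left(-47709 + 15787\right) \left(\left(4 + \sqrt{52^{2} + \left(-113\right)^{2}}\right) + \left(108 + 97\right)^{2}\right) = - 31922 \left(\left(4 + \sqrt{2704 + 12769}\right) + 205^{2}\right) = - 31922 \left(\left(4 + \sqrt{15473}\right) + 42025\right) = - 31922 \left(42029 + \sqrt{15473}\right) = -1341649738 - 31922 \sqrt{15473}$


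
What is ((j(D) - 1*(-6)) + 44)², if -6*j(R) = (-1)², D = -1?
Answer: 89401/36 ≈ 2483.4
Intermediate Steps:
j(R) = -⅙ (j(R) = -⅙*(-1)² = -⅙*1 = -⅙)
((j(D) - 1*(-6)) + 44)² = ((-⅙ - 1*(-6)) + 44)² = ((-⅙ + 6) + 44)² = (35/6 + 44)² = (299/6)² = 89401/36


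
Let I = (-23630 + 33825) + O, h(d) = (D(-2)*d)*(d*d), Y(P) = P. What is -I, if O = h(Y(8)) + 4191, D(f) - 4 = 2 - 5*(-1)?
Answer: -20018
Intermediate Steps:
D(f) = 11 (D(f) = 4 + (2 - 5*(-1)) = 4 + (2 + 5) = 4 + 7 = 11)
h(d) = 11*d³ (h(d) = (11*d)*(d*d) = (11*d)*d² = 11*d³)
O = 9823 (O = 11*8³ + 4191 = 11*512 + 4191 = 5632 + 4191 = 9823)
I = 20018 (I = (-23630 + 33825) + 9823 = 10195 + 9823 = 20018)
-I = -1*20018 = -20018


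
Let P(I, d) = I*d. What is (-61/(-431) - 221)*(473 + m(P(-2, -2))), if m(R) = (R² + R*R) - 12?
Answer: -46928670/431 ≈ -1.0888e+5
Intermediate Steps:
m(R) = -12 + 2*R² (m(R) = (R² + R²) - 12 = 2*R² - 12 = -12 + 2*R²)
(-61/(-431) - 221)*(473 + m(P(-2, -2))) = (-61/(-431) - 221)*(473 + (-12 + 2*(-2*(-2))²)) = (-61*(-1/431) - 221)*(473 + (-12 + 2*4²)) = (61/431 - 221)*(473 + (-12 + 2*16)) = -95190*(473 + (-12 + 32))/431 = -95190*(473 + 20)/431 = -95190/431*493 = -46928670/431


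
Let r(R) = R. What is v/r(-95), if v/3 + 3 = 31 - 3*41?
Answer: 3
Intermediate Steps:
v = -285 (v = -9 + 3*(31 - 3*41) = -9 + 3*(31 - 123) = -9 + 3*(-92) = -9 - 276 = -285)
v/r(-95) = -285/(-95) = -285*(-1/95) = 3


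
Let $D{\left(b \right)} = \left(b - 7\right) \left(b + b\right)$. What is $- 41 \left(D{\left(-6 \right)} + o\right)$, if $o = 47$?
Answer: $-8323$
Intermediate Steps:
$D{\left(b \right)} = 2 b \left(-7 + b\right)$ ($D{\left(b \right)} = \left(-7 + b\right) 2 b = 2 b \left(-7 + b\right)$)
$- 41 \left(D{\left(-6 \right)} + o\right) = - 41 \left(2 \left(-6\right) \left(-7 - 6\right) + 47\right) = - 41 \left(2 \left(-6\right) \left(-13\right) + 47\right) = - 41 \left(156 + 47\right) = \left(-41\right) 203 = -8323$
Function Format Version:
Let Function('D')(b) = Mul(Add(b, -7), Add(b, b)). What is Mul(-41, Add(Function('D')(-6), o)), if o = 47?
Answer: -8323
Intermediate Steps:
Function('D')(b) = Mul(2, b, Add(-7, b)) (Function('D')(b) = Mul(Add(-7, b), Mul(2, b)) = Mul(2, b, Add(-7, b)))
Mul(-41, Add(Function('D')(-6), o)) = Mul(-41, Add(Mul(2, -6, Add(-7, -6)), 47)) = Mul(-41, Add(Mul(2, -6, -13), 47)) = Mul(-41, Add(156, 47)) = Mul(-41, 203) = -8323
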